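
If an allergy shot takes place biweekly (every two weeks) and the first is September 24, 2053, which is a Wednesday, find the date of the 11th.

The 11th occurrence is 10 intervals after the first: 10 × 14 = 140 days after September 24, 2053.
September has 30 days — 6 days to the end of September leaves 134.
October has 31 days (103 left).
November has 30 days (73 left).
December has 31 days (42 left).
January has 31 days (11 left).
11 days into February → February 11, 2054.

February 11, 2054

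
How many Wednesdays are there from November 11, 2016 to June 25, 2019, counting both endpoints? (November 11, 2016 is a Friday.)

November 11, 2016 is a Friday; the first Wednesday on or after it is November 16, 2016 (5 days later).
From November 16, 2016 to June 25, 2019: 45 + 365 + 365 + 176 = 951 days (rest of 2016, 2017, 2018, to June 25, 2019 in 2019).
951 ÷ 7 = 135 full weeks with remainder 6, so 135 more Wednesdays after the first → 136.

136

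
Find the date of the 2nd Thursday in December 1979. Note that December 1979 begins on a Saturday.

1979-12-13

December 1979 begins on a Saturday, so the first Thursday is December 6 (5 days later).
The 2nd Thursday is 1 weeks later: 6 + 7 = 13.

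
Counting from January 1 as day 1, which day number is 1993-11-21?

Days in months before November: 31 + 28 + 31 + 30 + 31 + 30 + 31 + 31 + 30 + 31 = 304.
Plus 21 days into November → day 325.

325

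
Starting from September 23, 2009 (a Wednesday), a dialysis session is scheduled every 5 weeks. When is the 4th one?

The 4th occurrence is 3 intervals after the first: 3 × 35 = 105 days after September 23, 2009.
September has 30 days — 7 days to the end of September leaves 98.
October has 31 days (67 left).
November has 30 days (37 left).
December has 31 days (6 left).
6 days into January → January 6, 2010.

January 6, 2010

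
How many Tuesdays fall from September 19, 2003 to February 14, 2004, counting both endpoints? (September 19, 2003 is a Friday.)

September 19, 2003 is a Friday; the first Tuesday on or after it is September 23, 2003 (4 days later).
From September 23, 2003 to February 14, 2004: 7 + 31 + 30 + 31 + 31 + 14 = 144 days (rest of September, October, November, December, January, February).
144 ÷ 7 = 20 full weeks with remainder 4, so 20 more Tuesdays after the first → 21.

21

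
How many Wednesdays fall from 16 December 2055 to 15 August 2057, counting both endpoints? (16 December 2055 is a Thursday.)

16 December 2055 is a Thursday; the first Wednesday on or after it is 22 December 2055 (6 days later).
From 22 December 2055 to 15 August 2057: 9 + 366 + 227 = 602 days (rest of 2055, 2056, to 15 August 2057 in 2057).
602 ÷ 7 = 86 full weeks with remainder 0, so 86 more Wednesdays after the first → 87.

87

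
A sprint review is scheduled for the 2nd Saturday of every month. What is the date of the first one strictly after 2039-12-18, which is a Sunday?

December 2039 starts on a Thursday; its first Saturday is the 3rd, so the 2nd Saturday is the 10th — 2039-12-10.
That is not after 2039-12-18, so look at January 2040.
January 2040 starts on a Sunday; its first Saturday is the 7th, so the 2nd Saturday is the 14th — 2040-01-14.

2040-01-14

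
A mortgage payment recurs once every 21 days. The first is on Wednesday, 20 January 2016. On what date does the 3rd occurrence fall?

The 3rd occurrence is 2 intervals after the first: 2 × 21 = 42 days after 20 January 2016.
January has 31 days — 11 days to the end of January leaves 31.
February has 29 days (2 left).
2 days into March → 2 March 2016.

2 March 2016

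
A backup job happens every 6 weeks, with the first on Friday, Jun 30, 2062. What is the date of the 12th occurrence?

Oct 5, 2063

The 12th occurrence is 11 intervals after the first: 11 × 42 = 462 days after Jun 30, 2062.
Jun has 30 days — 0 days to the end of Jun leaves 462.
From end of Jun to end of 2062 is 184 days (278 left).
Jan has 31 days (247 left).
Feb has 28 days (219 left).
Mar has 31 days (188 left).
Apr has 30 days (158 left).
May has 31 days (127 left).
Jun has 30 days (97 left).
Jul has 31 days (66 left).
Aug has 31 days (35 left).
Sep has 30 days (5 left).
5 days into Oct → Oct 5, 2063.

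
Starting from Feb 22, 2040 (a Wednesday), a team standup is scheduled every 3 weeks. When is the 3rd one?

The 3rd occurrence is 2 intervals after the first: 2 × 21 = 42 days after Feb 22, 2040.
Feb has 29 days — 7 days to the end of Feb leaves 35.
Mar has 31 days (4 left).
4 days into Apr → Apr 4, 2040.

Apr 4, 2040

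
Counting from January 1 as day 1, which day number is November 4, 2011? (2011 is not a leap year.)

308

Days in months before November: 31 + 28 + 31 + 30 + 31 + 30 + 31 + 31 + 30 + 31 = 304.
Plus 4 days into November → day 308.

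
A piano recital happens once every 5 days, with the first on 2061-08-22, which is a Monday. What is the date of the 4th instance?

The 4th occurrence is 3 intervals after the first: 3 × 5 = 15 days after 2061-08-22.
August has 31 days — 9 days to the end of August leaves 6.
6 days into September → 2061-09-06.

2061-09-06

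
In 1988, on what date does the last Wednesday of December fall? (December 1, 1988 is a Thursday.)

1988-12-28

December 1988 begins on a Thursday, so the first Wednesday is December 7 (6 days later).
December 1988 has 31 days. Adding weeks: 7, 14, 21, 28 — the last one ≤ 31 is the 28th.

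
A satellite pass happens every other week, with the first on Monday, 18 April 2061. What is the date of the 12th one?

The 12th occurrence is 11 intervals after the first: 11 × 14 = 154 days after 18 April 2061.
April has 30 days — 12 days to the end of April leaves 142.
May has 31 days (111 left).
June has 30 days (81 left).
July has 31 days (50 left).
August has 31 days (19 left).
19 days into September → 19 September 2061.

19 September 2061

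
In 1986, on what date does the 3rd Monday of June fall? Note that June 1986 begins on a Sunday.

June 16, 1986

June 1986 begins on a Sunday, so the first Monday is June 2 (1 day later).
The 3rd Monday is 2 weeks later: 2 + 14 = 16.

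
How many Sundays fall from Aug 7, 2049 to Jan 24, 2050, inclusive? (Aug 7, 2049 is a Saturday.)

25

Aug 7, 2049 is a Saturday; the first Sunday on or after it is Aug 8, 2049 (1 day later).
From Aug 8, 2049 to Jan 24, 2050: 23 + 30 + 31 + 30 + 31 + 24 = 169 days (rest of Aug, Sep, Oct, Nov, Dec, Jan).
169 ÷ 7 = 24 full weeks with remainder 1, so 24 more Sundays after the first → 25.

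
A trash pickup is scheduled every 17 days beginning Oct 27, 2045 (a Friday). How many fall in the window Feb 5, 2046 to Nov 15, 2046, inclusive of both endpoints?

17

Occurrences land 17·i days after Oct 27, 2045 for i = 0, 1, 2, …
Feb 5, 2046 is 101 days after the start; 101 ÷ 17 = 5 remainder 16; since the remainder is 16, round up to i = 6. First occurrence in the window: #7 on Feb 6, 2046 (6×17 = 102 days in).
Nov 15, 2046 is 384 days after the start; 384 ÷ 17 = 22 remainder 10. Last occurrence in the window: #23 on Nov 5, 2046.
Occurrences #7 through #23: 17 in total.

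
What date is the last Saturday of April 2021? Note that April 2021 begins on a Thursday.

2021-04-24

April 2021 begins on a Thursday, so the first Saturday is April 3 (2 days later).
April 2021 has 30 days. Adding weeks: 3, 10, 17, 24 — the last one ≤ 30 is the 24th.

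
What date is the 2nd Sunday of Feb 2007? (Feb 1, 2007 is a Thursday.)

Feb 2007 begins on a Thursday, so the first Sunday is Feb 4 (3 days later).
The 2nd Sunday is 1 weeks later: 4 + 7 = 11.

Feb 11, 2007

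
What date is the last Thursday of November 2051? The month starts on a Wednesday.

November 2051 begins on a Wednesday, so the first Thursday is November 2 (1 day later).
November 2051 has 30 days. Adding weeks: 2, 9, 16, 23, 30 — the last one ≤ 30 is the 30th.

2051-11-30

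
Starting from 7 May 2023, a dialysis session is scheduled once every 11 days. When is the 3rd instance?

29 May 2023

The 3rd occurrence is 2 intervals after the first: 2 × 11 = 22 days after 7 May 2023.
22 days later is 29 May 2023.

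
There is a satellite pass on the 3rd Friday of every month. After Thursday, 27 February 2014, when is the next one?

21 March 2014

February 2014 starts on a Saturday; its first Friday is the 7th, so the 3rd Friday is the 21st — 21 February 2014.
That is not after 27 February 2014, so look at March 2014.
March 2014 starts on a Saturday; its first Friday is the 7th, so the 3rd Friday is the 21st — 21 March 2014.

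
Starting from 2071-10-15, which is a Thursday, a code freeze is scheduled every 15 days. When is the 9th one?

2072-02-12

The 9th occurrence is 8 intervals after the first: 8 × 15 = 120 days after 2071-10-15.
October has 31 days — 16 days to the end of October leaves 104.
November has 30 days (74 left).
December has 31 days (43 left).
January has 31 days (12 left).
12 days into February → 2072-02-12.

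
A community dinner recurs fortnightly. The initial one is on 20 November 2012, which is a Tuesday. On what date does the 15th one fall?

The 15th occurrence is 14 intervals after the first: 14 × 14 = 196 days after 20 November 2012.
November has 30 days — 10 days to the end of November leaves 186.
December has 31 days (155 left).
January has 31 days (124 left).
February has 28 days (96 left).
March has 31 days (65 left).
April has 30 days (35 left).
May has 31 days (4 left).
4 days into June → 4 June 2013.

4 June 2013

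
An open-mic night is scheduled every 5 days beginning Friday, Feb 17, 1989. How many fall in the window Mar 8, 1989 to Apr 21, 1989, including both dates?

Occurrences land 5·i days after Feb 17, 1989 for i = 0, 1, 2, …
Mar 8, 1989 is 19 days after the start; 19 ÷ 5 = 3 remainder 4; since the remainder is 4, round up to i = 4. First occurrence in the window: #5 on Mar 9, 1989 (4×5 = 20 days in).
Apr 21, 1989 is 63 days after the start; 63 ÷ 5 = 12 remainder 3. Last occurrence in the window: #13 on Apr 18, 1989.
Occurrences #5 through #13: 9 in total.

9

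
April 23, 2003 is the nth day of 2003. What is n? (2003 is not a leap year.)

113

Days in months before April: 31 + 28 + 31 = 90.
Plus 23 days into April → day 113.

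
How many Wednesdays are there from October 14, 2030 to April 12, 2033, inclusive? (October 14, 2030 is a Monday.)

130

October 14, 2030 is a Monday; the first Wednesday on or after it is October 16, 2030 (2 days later).
From October 16, 2030 to April 12, 2033: 76 + 365 + 366 + 102 = 909 days (rest of 2030, 2031, 2032, to April 12, 2033 in 2033).
909 ÷ 7 = 129 full weeks with remainder 6, so 129 more Wednesdays after the first → 130.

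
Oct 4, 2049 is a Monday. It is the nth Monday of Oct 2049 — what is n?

1st

Day 4 falls in week ⌈4/7⌉ of the month.
Days 1–7 hold the 1st Monday, 8–14 the 2nd, 15–21 the 3rd, 22–28 the 4th, 29–31 the 5th.
4 is in the range for the 1st.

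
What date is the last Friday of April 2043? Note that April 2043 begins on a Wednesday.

April 2043 begins on a Wednesday, so the first Friday is April 3 (2 days later).
April 2043 has 30 days. Adding weeks: 3, 10, 17, 24 — the last one ≤ 30 is the 24th.

April 24, 2043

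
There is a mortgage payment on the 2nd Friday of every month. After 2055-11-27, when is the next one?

2055-12-10

November 2055 starts on a Monday; its first Friday is the 5th, so the 2nd Friday is the 12th — 2055-11-12.
That is not after 2055-11-27, so look at December 2055.
December 2055 starts on a Wednesday; its first Friday is the 3rd, so the 2nd Friday is the 10th — 2055-12-10.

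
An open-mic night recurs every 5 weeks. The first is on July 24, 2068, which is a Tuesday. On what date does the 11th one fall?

The 11th occurrence is 10 intervals after the first: 10 × 35 = 350 days after July 24, 2068.
July has 31 days — 7 days to the end of July leaves 343.
August has 31 days (312 left).
September has 30 days (282 left).
October has 31 days (251 left).
November has 30 days (221 left).
December has 31 days (190 left).
January has 31 days (159 left).
February has 28 days (131 left).
March has 31 days (100 left).
April has 30 days (70 left).
May has 31 days (39 left).
June has 30 days (9 left).
9 days into July → July 9, 2069.

July 9, 2069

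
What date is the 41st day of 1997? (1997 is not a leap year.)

1997-02-10

January has 31 days (41 − 31 = 10 remain).
10 into February → February 10.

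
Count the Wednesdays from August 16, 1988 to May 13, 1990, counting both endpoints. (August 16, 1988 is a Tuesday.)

91

August 16, 1988 is a Tuesday; the first Wednesday on or after it is August 17, 1988 (1 day later).
From August 17, 1988 to May 13, 1990: 136 + 365 + 133 = 634 days (rest of 1988, 1989, to May 13, 1990 in 1990).
634 ÷ 7 = 90 full weeks with remainder 4, so 90 more Wednesdays after the first → 91.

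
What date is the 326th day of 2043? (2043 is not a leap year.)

November 22, 2043

January has 31 days (326 − 31 = 295 remain).
February has 28 days (295 − 28 = 267 remain).
March has 31 days (267 − 31 = 236 remain).
April has 30 days (236 − 30 = 206 remain).
May has 31 days (206 − 31 = 175 remain).
June has 30 days (175 − 30 = 145 remain).
July has 31 days (145 − 31 = 114 remain).
August has 31 days (114 − 31 = 83 remain).
September has 30 days (83 − 30 = 53 remain).
October has 31 days (53 − 31 = 22 remain).
22 into November → November 22.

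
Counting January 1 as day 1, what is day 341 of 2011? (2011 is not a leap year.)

7 December 2011

January has 31 days (341 − 31 = 310 remain).
February has 28 days (310 − 28 = 282 remain).
March has 31 days (282 − 31 = 251 remain).
April has 30 days (251 − 30 = 221 remain).
May has 31 days (221 − 31 = 190 remain).
June has 30 days (190 − 30 = 160 remain).
July has 31 days (160 − 31 = 129 remain).
August has 31 days (129 − 31 = 98 remain).
September has 30 days (98 − 30 = 68 remain).
October has 31 days (68 − 31 = 37 remain).
November has 30 days (37 − 30 = 7 remain).
7 into December → December 7.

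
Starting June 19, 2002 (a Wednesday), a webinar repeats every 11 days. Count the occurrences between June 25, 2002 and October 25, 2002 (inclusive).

11

Occurrences land 11·i days after June 19, 2002 for i = 0, 1, 2, …
June 25, 2002 is 6 days after the start; 6 ÷ 11 = 0 remainder 6; since the remainder is 6, round up to i = 1. First occurrence in the window: #2 on June 30, 2002 (1×11 = 11 days in).
October 25, 2002 is 128 days after the start; 128 ÷ 11 = 11 remainder 7. Last occurrence in the window: #12 on October 18, 2002.
Occurrences #2 through #12: 11 in total.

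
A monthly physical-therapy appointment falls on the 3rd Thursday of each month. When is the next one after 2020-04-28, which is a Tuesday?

April 2020 starts on a Wednesday; its first Thursday is the 2nd, so the 3rd Thursday is the 16th — 2020-04-16.
That is not after 2020-04-28, so look at May 2020.
May 2020 starts on a Friday; its first Thursday is the 7th, so the 3rd Thursday is the 21st — 2020-05-21.

2020-05-21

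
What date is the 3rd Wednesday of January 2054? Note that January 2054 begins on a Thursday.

January 2054 begins on a Thursday, so the first Wednesday is January 7 (6 days later).
The 3rd Wednesday is 2 weeks later: 7 + 14 = 21.

2054-01-21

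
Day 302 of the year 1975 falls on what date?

January has 31 days (302 − 31 = 271 remain).
February has 28 days (271 − 28 = 243 remain).
March has 31 days (243 − 31 = 212 remain).
April has 30 days (212 − 30 = 182 remain).
May has 31 days (182 − 31 = 151 remain).
June has 30 days (151 − 30 = 121 remain).
July has 31 days (121 − 31 = 90 remain).
August has 31 days (90 − 31 = 59 remain).
September has 30 days (59 − 30 = 29 remain).
29 into October → October 29.

29 October 1975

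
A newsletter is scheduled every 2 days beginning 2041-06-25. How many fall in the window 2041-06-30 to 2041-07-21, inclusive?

11

Occurrences land 2·i days after 2041-06-25 for i = 0, 1, 2, …
2041-06-30 is 5 days after the start; 5 ÷ 2 = 2 remainder 1; since the remainder is 1, round up to i = 3. First occurrence in the window: #4 on 2041-07-01 (3×2 = 6 days in).
2041-07-21 is 26 days after the start; 26 ÷ 2 = 13 remainder 0. Last occurrence in the window: #14 on 2041-07-21.
Occurrences #4 through #14: 11 in total.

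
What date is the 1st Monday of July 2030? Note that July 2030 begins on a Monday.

July 1, 2030

July 2030 begins on a Monday, so the first Monday is July 1.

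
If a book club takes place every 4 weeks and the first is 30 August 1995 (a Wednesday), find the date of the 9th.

10 April 1996

The 9th occurrence is 8 intervals after the first: 8 × 28 = 224 days after 30 August 1995.
August has 31 days — 1 day to the end of August leaves 223.
September has 30 days (193 left).
October has 31 days (162 left).
November has 30 days (132 left).
December has 31 days (101 left).
January has 31 days (70 left).
February has 29 days (41 left).
March has 31 days (10 left).
10 days into April → 10 April 1996.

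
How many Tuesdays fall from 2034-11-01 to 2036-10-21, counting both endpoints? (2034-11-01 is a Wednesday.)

2034-11-01 is a Wednesday; the first Tuesday on or after it is 2034-11-07 (6 days later).
From 2034-11-07 to 2036-10-21: 54 + 365 + 295 = 714 days (rest of 2034, 2035, to 2036-10-21 in 2036).
714 ÷ 7 = 102 full weeks with remainder 0, so 102 more Tuesdays after the first → 103.

103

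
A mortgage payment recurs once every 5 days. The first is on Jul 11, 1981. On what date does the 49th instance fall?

Mar 8, 1982

The 49th occurrence is 48 intervals after the first: 48 × 5 = 240 days after Jul 11, 1981.
Jul has 31 days — 20 days to the end of Jul leaves 220.
Aug has 31 days (189 left).
Sep has 30 days (159 left).
Oct has 31 days (128 left).
Nov has 30 days (98 left).
Dec has 31 days (67 left).
Jan has 31 days (36 left).
Feb has 28 days (8 left).
8 days into Mar → Mar 8, 1982.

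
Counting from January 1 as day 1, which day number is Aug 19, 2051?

Days in months before Aug: 31 + 28 + 31 + 30 + 31 + 30 + 31 = 212.
Plus 19 days into Aug → day 231.

231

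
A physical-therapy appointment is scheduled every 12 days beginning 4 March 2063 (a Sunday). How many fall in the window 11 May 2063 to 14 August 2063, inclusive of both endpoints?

8

Occurrences land 12·i days after 4 March 2063 for i = 0, 1, 2, …
11 May 2063 is 68 days after the start; 68 ÷ 12 = 5 remainder 8; since the remainder is 8, round up to i = 6. First occurrence in the window: #7 on 15 May 2063 (6×12 = 72 days in).
14 August 2063 is 163 days after the start; 163 ÷ 12 = 13 remainder 7. Last occurrence in the window: #14 on 7 August 2063.
Occurrences #7 through #14: 8 in total.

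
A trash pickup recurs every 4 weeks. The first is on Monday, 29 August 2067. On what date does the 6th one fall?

The 6th occurrence is 5 intervals after the first: 5 × 28 = 140 days after 29 August 2067.
August has 31 days — 2 days to the end of August leaves 138.
September has 30 days (108 left).
October has 31 days (77 left).
November has 30 days (47 left).
December has 31 days (16 left).
16 days into January → 16 January 2068.

16 January 2068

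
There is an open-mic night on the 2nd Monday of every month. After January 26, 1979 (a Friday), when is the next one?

February 12, 1979

January 1979 starts on a Monday; its first Monday is the 1st, so the 2nd Monday is the 8th — January 8, 1979.
That is not after January 26, 1979, so look at February 1979.
February 1979 starts on a Thursday; its first Monday is the 5th, so the 2nd Monday is the 12th — February 12, 1979.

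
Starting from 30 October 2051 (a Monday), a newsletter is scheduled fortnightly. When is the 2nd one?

The 2nd occurrence is 1 interval after the first: 1 × 14 = 14 days after 30 October 2051.
October has 31 days — 1 day to the end of October leaves 13.
13 days into November → 13 November 2051.

13 November 2051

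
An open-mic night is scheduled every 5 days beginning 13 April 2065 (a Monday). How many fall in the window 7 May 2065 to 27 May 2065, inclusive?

4

Occurrences land 5·i days after 13 April 2065 for i = 0, 1, 2, …
7 May 2065 is 24 days after the start; 24 ÷ 5 = 4 remainder 4; since the remainder is 4, round up to i = 5. First occurrence in the window: #6 on 8 May 2065 (5×5 = 25 days in).
27 May 2065 is 44 days after the start; 44 ÷ 5 = 8 remainder 4. Last occurrence in the window: #9 on 23 May 2065.
Occurrences #6 through #9: 4 in total.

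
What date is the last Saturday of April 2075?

2075-04-27

The first Saturday of April 2075 is April 6.
April 2075 has 30 days. Adding weeks: 6, 13, 20, 27 — the last one ≤ 30 is the 27th.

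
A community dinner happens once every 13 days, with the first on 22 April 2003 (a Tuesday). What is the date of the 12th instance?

The 12th occurrence is 11 intervals after the first: 11 × 13 = 143 days after 22 April 2003.
April has 30 days — 8 days to the end of April leaves 135.
May has 31 days (104 left).
June has 30 days (74 left).
July has 31 days (43 left).
August has 31 days (12 left).
12 days into September → 12 September 2003.

12 September 2003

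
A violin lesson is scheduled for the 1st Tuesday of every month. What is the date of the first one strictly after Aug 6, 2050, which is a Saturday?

Aug 2050 starts on a Monday, so its 1st Tuesday is Aug 2, 2050 (1 day in).
That is not after Aug 6, 2050, so look at Sep 2050.
Sep 2050 starts on a Thursday, so its 1st Tuesday is Sep 6, 2050 (5 days in).

Sep 6, 2050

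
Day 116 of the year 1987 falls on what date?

Jan has 31 days (116 − 31 = 85 remain).
Feb has 28 days (85 − 28 = 57 remain).
Mar has 31 days (57 − 31 = 26 remain).
26 into Apr → Apr 26.

Apr 26, 1987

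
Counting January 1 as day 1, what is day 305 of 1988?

January has 31 days (305 − 31 = 274 remain).
February has 29 days (274 − 29 = 245 remain).
March has 31 days (245 − 31 = 214 remain).
April has 30 days (214 − 30 = 184 remain).
May has 31 days (184 − 31 = 153 remain).
June has 30 days (153 − 30 = 123 remain).
July has 31 days (123 − 31 = 92 remain).
August has 31 days (92 − 31 = 61 remain).
September has 30 days (61 − 30 = 31 remain).
31 into October → October 31.

October 31, 1988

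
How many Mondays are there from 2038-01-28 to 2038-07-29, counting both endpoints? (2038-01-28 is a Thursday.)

26

2038-01-28 is a Thursday; the first Monday on or after it is 2038-02-01 (4 days later).
From 2038-02-01 to 2038-07-29: 27 + 31 + 30 + 31 + 30 + 29 = 178 days (rest of February, March, April, May, June, July).
178 ÷ 7 = 25 full weeks with remainder 3, so 25 more Mondays after the first → 26.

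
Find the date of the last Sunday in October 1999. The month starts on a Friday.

October 1999 begins on a Friday, so the first Sunday is October 3 (2 days later).
October 1999 has 31 days. Adding weeks: 3, 10, 17, 24, 31 — the last one ≤ 31 is the 31st.

October 31, 1999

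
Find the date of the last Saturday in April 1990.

28 April 1990

The first Saturday of April 1990 is April 7.
April 1990 has 30 days. Adding weeks: 7, 14, 21, 28 — the last one ≤ 30 is the 28th.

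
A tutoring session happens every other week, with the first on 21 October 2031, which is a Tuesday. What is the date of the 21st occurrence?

27 July 2032

The 21st occurrence is 20 intervals after the first: 20 × 14 = 280 days after 21 October 2031.
October has 31 days — 10 days to the end of October leaves 270.
November has 30 days (240 left).
December has 31 days (209 left).
January has 31 days (178 left).
February has 29 days (149 left).
March has 31 days (118 left).
April has 30 days (88 left).
May has 31 days (57 left).
June has 30 days (27 left).
27 days into July → 27 July 2032.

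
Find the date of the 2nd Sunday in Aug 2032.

The first Sunday of Aug 2032 is Aug 1.
The 2nd Sunday is 1 weeks later: 1 + 7 = 8.

Aug 8, 2032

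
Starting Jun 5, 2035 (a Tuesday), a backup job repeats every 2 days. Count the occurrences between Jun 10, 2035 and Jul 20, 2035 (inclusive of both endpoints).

Occurrences land 2·i days after Jun 5, 2035 for i = 0, 1, 2, …
Jun 10, 2035 is 5 days after the start; 5 ÷ 2 = 2 remainder 1; since the remainder is 1, round up to i = 3. First occurrence in the window: #4 on Jun 11, 2035 (3×2 = 6 days in).
Jul 20, 2035 is 45 days after the start; 45 ÷ 2 = 22 remainder 1. Last occurrence in the window: #23 on Jul 19, 2035.
Occurrences #4 through #23: 20 in total.

20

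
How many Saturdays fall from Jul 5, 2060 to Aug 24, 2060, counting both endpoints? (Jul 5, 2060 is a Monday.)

Jul 5, 2060 is a Monday; the first Saturday on or after it is Jul 10, 2060 (5 days later).
From Jul 10, 2060 to Aug 24, 2060: 21 + 24 = 45 days (rest of Jul, Aug).
45 ÷ 7 = 6 full weeks with remainder 3, so 6 more Saturdays after the first → 7.

7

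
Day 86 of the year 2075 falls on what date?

2075-03-27

January has 31 days (86 − 31 = 55 remain).
February has 28 days (55 − 28 = 27 remain).
27 into March → March 27.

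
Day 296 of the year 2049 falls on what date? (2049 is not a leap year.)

2049-10-23

January has 31 days (296 − 31 = 265 remain).
February has 28 days (265 − 28 = 237 remain).
March has 31 days (237 − 31 = 206 remain).
April has 30 days (206 − 30 = 176 remain).
May has 31 days (176 − 31 = 145 remain).
June has 30 days (145 − 30 = 115 remain).
July has 31 days (115 − 31 = 84 remain).
August has 31 days (84 − 31 = 53 remain).
September has 30 days (53 − 30 = 23 remain).
23 into October → October 23.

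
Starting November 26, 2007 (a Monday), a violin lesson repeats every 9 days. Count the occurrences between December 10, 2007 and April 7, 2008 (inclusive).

Occurrences land 9·i days after November 26, 2007 for i = 0, 1, 2, …
December 10, 2007 is 14 days after the start; 14 ÷ 9 = 1 remainder 5; since the remainder is 5, round up to i = 2. First occurrence in the window: #3 on December 14, 2007 (2×9 = 18 days in).
April 7, 2008 is 133 days after the start; 133 ÷ 9 = 14 remainder 7. Last occurrence in the window: #15 on March 31, 2008.
Occurrences #3 through #15: 13 in total.

13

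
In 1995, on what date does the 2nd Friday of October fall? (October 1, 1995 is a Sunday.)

October 1995 begins on a Sunday, so the first Friday is October 6 (5 days later).
The 2nd Friday is 1 weeks later: 6 + 7 = 13.

13 October 1995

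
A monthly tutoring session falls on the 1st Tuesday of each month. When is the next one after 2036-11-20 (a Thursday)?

November 2036 starts on a Saturday, so its 1st Tuesday is 2036-11-04 (3 days in).
That is not after 2036-11-20, so look at December 2036.
December 2036 starts on a Monday, so its 1st Tuesday is 2036-12-02 (1 day in).

2036-12-02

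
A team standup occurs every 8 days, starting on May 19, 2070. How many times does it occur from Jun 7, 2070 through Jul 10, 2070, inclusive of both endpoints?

4

Occurrences land 8·i days after May 19, 2070 for i = 0, 1, 2, …
Jun 7, 2070 is 19 days after the start; 19 ÷ 8 = 2 remainder 3; since the remainder is 3, round up to i = 3. First occurrence in the window: #4 on Jun 12, 2070 (3×8 = 24 days in).
Jul 10, 2070 is 52 days after the start; 52 ÷ 8 = 6 remainder 4. Last occurrence in the window: #7 on Jul 6, 2070.
Occurrences #4 through #7: 4 in total.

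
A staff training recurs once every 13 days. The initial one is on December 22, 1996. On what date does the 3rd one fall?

The 3rd occurrence is 2 intervals after the first: 2 × 13 = 26 days after December 22, 1996.
December has 31 days — 9 days to the end of December leaves 17.
17 days into January → January 17, 1997.

January 17, 1997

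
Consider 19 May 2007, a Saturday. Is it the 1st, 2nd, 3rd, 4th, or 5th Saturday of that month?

Day 19 falls in week ⌈19/7⌉ of the month.
Days 1–7 hold the 1st Saturday, 8–14 the 2nd, 15–21 the 3rd, 22–28 the 4th, 29–31 the 5th.
19 is in the range for the 3rd.

3rd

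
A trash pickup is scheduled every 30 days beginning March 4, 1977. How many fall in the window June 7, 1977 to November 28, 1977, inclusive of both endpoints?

5

Occurrences land 30·i days after March 4, 1977 for i = 0, 1, 2, …
June 7, 1977 is 95 days after the start; 95 ÷ 30 = 3 remainder 5; since the remainder is 5, round up to i = 4. First occurrence in the window: #5 on July 2, 1977 (4×30 = 120 days in).
November 28, 1977 is 269 days after the start; 269 ÷ 30 = 8 remainder 29. Last occurrence in the window: #9 on October 30, 1977.
Occurrences #5 through #9: 5 in total.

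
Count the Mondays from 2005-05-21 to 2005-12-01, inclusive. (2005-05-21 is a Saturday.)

2005-05-21 is a Saturday; the first Monday on or after it is 2005-05-23 (2 days later).
From 2005-05-23 to 2005-12-01: 8 + 30 + 31 + 31 + 30 + 31 + 30 + 1 = 192 days (rest of May, June, July, August, September, October, November, December).
192 ÷ 7 = 27 full weeks with remainder 3, so 27 more Mondays after the first → 28.

28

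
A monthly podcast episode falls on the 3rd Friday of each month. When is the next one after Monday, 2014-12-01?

2014-12-19

December 2014 starts on a Monday; its first Friday is the 5th, so the 3rd Friday is the 19th — 2014-12-19.
2014-12-19 is after 2014-12-01, so that is the next one.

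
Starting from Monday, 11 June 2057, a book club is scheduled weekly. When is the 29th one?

The 29th occurrence is 28 intervals after the first: 28 × 7 = 196 days after 11 June 2057.
June has 30 days — 19 days to the end of June leaves 177.
July has 31 days (146 left).
August has 31 days (115 left).
September has 30 days (85 left).
October has 31 days (54 left).
November has 30 days (24 left).
24 days into December → 24 December 2057.

24 December 2057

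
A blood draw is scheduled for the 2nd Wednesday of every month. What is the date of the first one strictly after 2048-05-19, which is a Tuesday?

May 2048 starts on a Friday; its first Wednesday is the 6th, so the 2nd Wednesday is the 13th — 2048-05-13.
That is not after 2048-05-19, so look at June 2048.
June 2048 starts on a Monday; its first Wednesday is the 3rd, so the 2nd Wednesday is the 10th — 2048-06-10.

2048-06-10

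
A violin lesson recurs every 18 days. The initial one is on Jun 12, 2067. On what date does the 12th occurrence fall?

The 12th occurrence is 11 intervals after the first: 11 × 18 = 198 days after Jun 12, 2067.
Jun has 30 days — 18 days to the end of Jun leaves 180.
Jul has 31 days (149 left).
Aug has 31 days (118 left).
Sep has 30 days (88 left).
Oct has 31 days (57 left).
Nov has 30 days (27 left).
27 days into Dec → Dec 27, 2067.

Dec 27, 2067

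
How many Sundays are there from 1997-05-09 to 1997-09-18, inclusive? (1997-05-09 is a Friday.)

1997-05-09 is a Friday; the first Sunday on or after it is 1997-05-11 (2 days later).
From 1997-05-11 to 1997-09-18: 20 + 30 + 31 + 31 + 18 = 130 days (rest of May, June, July, August, September).
130 ÷ 7 = 18 full weeks with remainder 4, so 18 more Sundays after the first → 19.

19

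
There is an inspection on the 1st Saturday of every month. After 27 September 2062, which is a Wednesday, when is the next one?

7 October 2062

September 2062 starts on a Friday, so its 1st Saturday is 2 September 2062 (1 day in).
That is not after 27 September 2062, so look at October 2062.
October 2062 starts on a Sunday, so its 1st Saturday is 7 October 2062 (6 days in).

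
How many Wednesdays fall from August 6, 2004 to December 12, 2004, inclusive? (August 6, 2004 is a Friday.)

18

August 6, 2004 is a Friday; the first Wednesday on or after it is August 11, 2004 (5 days later).
From August 11, 2004 to December 12, 2004: 20 + 30 + 31 + 30 + 12 = 123 days (rest of August, September, October, November, December).
123 ÷ 7 = 17 full weeks with remainder 4, so 17 more Wednesdays after the first → 18.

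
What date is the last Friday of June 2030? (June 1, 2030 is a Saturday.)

June 2030 begins on a Saturday, so the first Friday is June 7 (6 days later).
June 2030 has 30 days. Adding weeks: 7, 14, 21, 28 — the last one ≤ 30 is the 28th.

2030-06-28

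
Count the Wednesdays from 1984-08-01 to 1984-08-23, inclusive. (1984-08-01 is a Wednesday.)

4

1984-08-01 is a Wednesday; the first Wednesday on or after it is 1984-08-01.
From 1984-08-01 to 1984-08-23 is 23 − 1 = 22 days.
22 ÷ 7 = 3 full weeks with remainder 1, so 3 more Wednesdays after the first → 4.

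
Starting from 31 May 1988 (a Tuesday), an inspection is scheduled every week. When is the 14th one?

The 14th occurrence is 13 intervals after the first: 13 × 7 = 91 days after 31 May 1988.
May has 31 days — 0 days to the end of May leaves 91.
June has 30 days (61 left).
July has 31 days (30 left).
30 days into August → 30 August 1988.

30 August 1988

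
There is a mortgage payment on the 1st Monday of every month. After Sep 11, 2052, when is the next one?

Sep 2052 starts on a Sunday, so its 1st Monday is Sep 2, 2052 (1 day in).
That is not after Sep 11, 2052, so look at Oct 2052.
Oct 2052 starts on a Tuesday, so its 1st Monday is Oct 7, 2052 (6 days in).

Oct 7, 2052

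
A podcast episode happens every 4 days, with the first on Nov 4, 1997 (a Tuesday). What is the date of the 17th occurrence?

The 17th occurrence is 16 intervals after the first: 16 × 4 = 64 days after Nov 4, 1997.
Nov has 30 days — 26 days to the end of Nov leaves 38.
Dec has 31 days (7 left).
7 days into Jan → Jan 7, 1998.

Jan 7, 1998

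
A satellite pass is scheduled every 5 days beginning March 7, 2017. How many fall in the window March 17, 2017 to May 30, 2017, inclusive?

Occurrences land 5·i days after March 7, 2017 for i = 0, 1, 2, …
March 17, 2017 is 10 days after the start; 10 ÷ 5 = 2 remainder 0. First occurrence in the window: #3 on March 17, 2017 (2×5 = 10 days in).
May 30, 2017 is 84 days after the start; 84 ÷ 5 = 16 remainder 4. Last occurrence in the window: #17 on May 26, 2017.
Occurrences #3 through #17: 15 in total.

15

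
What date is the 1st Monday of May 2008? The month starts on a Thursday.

May 2008 begins on a Thursday, so the first Monday is May 5 (4 days later).

May 5, 2008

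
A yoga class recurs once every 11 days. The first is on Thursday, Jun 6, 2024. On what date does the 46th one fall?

The 46th occurrence is 45 intervals after the first: 45 × 11 = 495 days after Jun 6, 2024.
Jun has 30 days — 24 days to the end of Jun leaves 471.
From end of Jun to end of 2024 is 184 days (287 left).
Jan has 31 days (256 left).
Feb has 28 days (228 left).
Mar has 31 days (197 left).
Apr has 30 days (167 left).
May has 31 days (136 left).
Jun has 30 days (106 left).
Jul has 31 days (75 left).
Aug has 31 days (44 left).
Sep has 30 days (14 left).
14 days into Oct → Oct 14, 2025.

Oct 14, 2025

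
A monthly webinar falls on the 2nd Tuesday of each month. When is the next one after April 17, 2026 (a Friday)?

April 2026 starts on a Wednesday; its first Tuesday is the 7th, so the 2nd Tuesday is the 14th — April 14, 2026.
That is not after April 17, 2026, so look at May 2026.
May 2026 starts on a Friday; its first Tuesday is the 5th, so the 2nd Tuesday is the 12th — May 12, 2026.

May 12, 2026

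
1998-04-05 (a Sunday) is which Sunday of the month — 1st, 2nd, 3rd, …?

Day 5 falls in week ⌈5/7⌉ of the month.
Days 1–7 hold the 1st Sunday, 8–14 the 2nd, 15–21 the 3rd, 22–28 the 4th, 29–31 the 5th.
5 is in the range for the 1st.

1st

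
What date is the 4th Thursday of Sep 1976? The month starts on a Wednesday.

Sep 23, 1976

Sep 1976 begins on a Wednesday, so the first Thursday is Sep 2 (1 day later).
The 4th Thursday is 3 weeks later: 2 + 21 = 23.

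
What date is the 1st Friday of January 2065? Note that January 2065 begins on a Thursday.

2 January 2065

January 2065 begins on a Thursday, so the first Friday is January 2 (1 day later).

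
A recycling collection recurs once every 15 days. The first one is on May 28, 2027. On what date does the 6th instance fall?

The 6th occurrence is 5 intervals after the first: 5 × 15 = 75 days after May 28, 2027.
May has 31 days — 3 days to the end of May leaves 72.
Jun has 30 days (42 left).
Jul has 31 days (11 left).
11 days into Aug → Aug 11, 2027.

Aug 11, 2027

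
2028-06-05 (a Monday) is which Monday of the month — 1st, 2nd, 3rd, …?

1st

Day 5 falls in week ⌈5/7⌉ of the month.
Days 1–7 hold the 1st Monday, 8–14 the 2nd, 15–21 the 3rd, 22–28 the 4th, 29–31 the 5th.
5 is in the range for the 1st.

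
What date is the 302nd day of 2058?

Oct 29, 2058

Jan has 31 days (302 − 31 = 271 remain).
Feb has 28 days (271 − 28 = 243 remain).
Mar has 31 days (243 − 31 = 212 remain).
Apr has 30 days (212 − 30 = 182 remain).
May has 31 days (182 − 31 = 151 remain).
Jun has 30 days (151 − 30 = 121 remain).
Jul has 31 days (121 − 31 = 90 remain).
Aug has 31 days (90 − 31 = 59 remain).
Sep has 30 days (59 − 30 = 29 remain).
29 into Oct → Oct 29.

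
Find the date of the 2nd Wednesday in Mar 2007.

The first Wednesday of Mar 2007 is Mar 7.
The 2nd Wednesday is 1 weeks later: 7 + 7 = 14.

Mar 14, 2007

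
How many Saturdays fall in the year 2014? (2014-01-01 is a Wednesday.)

2014-01-01 is a Wednesday; the first Saturday on or after it is 2014-01-04 (3 days later).
From 2014-01-04 to 2014-12-31: 27 + 28 + 31 + 30 + 31 + 30 + 31 + 31 + 30 + 31 + 30 + 31 = 361 days (rest of January, February, March, April, May, June, July, August, September, October, November, December).
361 ÷ 7 = 51 full weeks with remainder 4, so 51 more Saturdays after the first → 52.

52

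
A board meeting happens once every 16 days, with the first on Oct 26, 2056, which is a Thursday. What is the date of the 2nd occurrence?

The 2nd occurrence is 1 interval after the first: 1 × 16 = 16 days after Oct 26, 2056.
Oct has 31 days — 5 days to the end of Oct leaves 11.
11 days into Nov → Nov 11, 2056.

Nov 11, 2056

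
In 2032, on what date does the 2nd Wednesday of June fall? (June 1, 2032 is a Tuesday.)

June 2032 begins on a Tuesday, so the first Wednesday is June 2 (1 day later).
The 2nd Wednesday is 1 weeks later: 2 + 7 = 9.

June 9, 2032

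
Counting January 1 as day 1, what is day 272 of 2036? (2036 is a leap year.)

Jan has 31 days (272 − 31 = 241 remain).
Feb has 29 days (241 − 29 = 212 remain).
Mar has 31 days (212 − 31 = 181 remain).
Apr has 30 days (181 − 30 = 151 remain).
May has 31 days (151 − 31 = 120 remain).
Jun has 30 days (120 − 30 = 90 remain).
Jul has 31 days (90 − 31 = 59 remain).
Aug has 31 days (59 − 31 = 28 remain).
28 into Sep → Sep 28.

Sep 28, 2036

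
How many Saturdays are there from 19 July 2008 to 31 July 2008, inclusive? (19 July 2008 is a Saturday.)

19 July 2008 is a Saturday; the first Saturday on or after it is 19 July 2008.
From 19 July 2008 to 31 July 2008 is 31 − 19 = 12 days.
12 ÷ 7 = 1 full weeks with remainder 5, so 1 more Saturdays after the first → 2.

2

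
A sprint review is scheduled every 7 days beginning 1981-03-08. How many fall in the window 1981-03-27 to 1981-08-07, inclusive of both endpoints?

Occurrences land 7·i days after 1981-03-08 for i = 0, 1, 2, …
1981-03-27 is 19 days after the start; 19 ÷ 7 = 2 remainder 5; since the remainder is 5, round up to i = 3. First occurrence in the window: #4 on 1981-03-29 (3×7 = 21 days in).
1981-08-07 is 152 days after the start; 152 ÷ 7 = 21 remainder 5. Last occurrence in the window: #22 on 1981-08-02.
Occurrences #4 through #22: 19 in total.

19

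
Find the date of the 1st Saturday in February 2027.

February 2027 begins on a Monday, so the first Saturday is February 6 (5 days later).

2027-02-06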